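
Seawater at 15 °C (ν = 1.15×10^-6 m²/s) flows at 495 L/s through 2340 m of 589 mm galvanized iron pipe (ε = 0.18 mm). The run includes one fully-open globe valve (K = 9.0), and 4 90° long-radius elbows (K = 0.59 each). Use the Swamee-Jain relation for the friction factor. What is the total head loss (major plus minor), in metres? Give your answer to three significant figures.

H_L ≈ 12.5 m

V = 4Q/(πD²) = 1.817 m/s; V²/2g = 0.1682 m
Re = 9.30×10^5, ε/D = 3.06×10^-4 → f = 0.01586 (Swamee-Jain)
Major: h_f = f(L/D)·V²/2g = 0.01586·3973·0.1682 = 10.60 m
Minor: ΣK = 11.4; h_m = ΣK·V²/2g = 1.911 m
Total H_L = 10.60 + 1.911 = 12.51 m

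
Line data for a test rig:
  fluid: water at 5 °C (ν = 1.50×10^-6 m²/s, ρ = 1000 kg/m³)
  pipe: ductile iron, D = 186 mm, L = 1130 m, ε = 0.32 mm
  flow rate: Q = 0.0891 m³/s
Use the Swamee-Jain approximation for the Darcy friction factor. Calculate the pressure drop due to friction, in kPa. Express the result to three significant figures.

V = 4Q/(πD²) = 4·0.0891/(π·0.186²) = 3.279 m/s
Re = VD/ν = 3.279·0.186/1.50×10^-6 = 4.07×10^5 → turbulent
ε/D = 0.32/186 = 0.00172
Swamee-Jain: f = 0.02314
h_f = f(L/D)V²/(2g) = 0.02314·(1130/0.186)·3.279²/(2·9.81) = 77.04 m
Δp = ρg·h_f = 1000·9.81·77.04 = 755.8 kPa

Δp ≈ 756 kPa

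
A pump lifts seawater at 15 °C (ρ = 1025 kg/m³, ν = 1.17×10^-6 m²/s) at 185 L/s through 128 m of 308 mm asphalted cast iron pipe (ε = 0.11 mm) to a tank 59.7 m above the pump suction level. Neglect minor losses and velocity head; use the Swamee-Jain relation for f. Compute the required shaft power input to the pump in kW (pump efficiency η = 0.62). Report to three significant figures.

V = 4Q/(πD²) = 2.483 m/s; Re = 6.54×10^5; ε/D = 3.57×10^-4; f = 0.01656
h_f = f(L/D)V²/2g = 2.162 m
Total head H = z + h_f = 59.7 + 2.162 = 61.86 m
P_hyd = ρgQH = 1025·9.81·0.185·61.86 = 115.1 kW
P_shaft = P_hyd/η = 115.1/0.62 = 185.6 kW

P_shaft ≈ 186 kW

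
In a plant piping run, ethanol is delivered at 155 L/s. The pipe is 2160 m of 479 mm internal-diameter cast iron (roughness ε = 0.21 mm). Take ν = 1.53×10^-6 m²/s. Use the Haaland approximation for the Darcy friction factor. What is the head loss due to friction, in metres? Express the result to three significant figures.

h_f ≈ 3.04 m

V = 4Q/(πD²) = 4·0.155/(π·0.479²) = 0.8601 m/s
Re = VD/ν = 0.8601·0.479/1.53×10^-6 = 2.69×10^5 → turbulent
ε/D = 0.21/479 = 4.38×10^-4
Haaland: f = 0.01785
h_f = f(L/D)V²/(2g) = 0.01785·(2160/0.479)·0.8601²/(2·9.81) = 3.035 m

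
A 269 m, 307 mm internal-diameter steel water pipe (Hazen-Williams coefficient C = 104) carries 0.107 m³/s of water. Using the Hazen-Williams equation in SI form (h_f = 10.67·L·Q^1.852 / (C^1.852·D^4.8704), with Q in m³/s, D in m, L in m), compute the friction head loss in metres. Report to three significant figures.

h_f = 10.67·269·0.107^1.852 / (104^1.852·0.307^4.8704) = 2.646 m

h_f ≈ 2.65 m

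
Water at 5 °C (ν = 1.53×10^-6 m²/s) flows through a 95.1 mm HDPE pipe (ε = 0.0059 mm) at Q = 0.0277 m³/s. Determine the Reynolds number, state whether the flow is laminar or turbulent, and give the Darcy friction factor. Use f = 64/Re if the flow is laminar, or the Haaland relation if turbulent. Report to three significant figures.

Re ≈ 2.42×10^5; turbulent; f ≈ 0.0154

V = 4Q/(πD²) = 3.900 m/s
Re = VD/ν = 3.900·0.0951/1.53×10^-6 = 2.42×10^5
Re > 4000 → turbulent; ε/D = 6.20×10^-5
Haaland: f = 0.01541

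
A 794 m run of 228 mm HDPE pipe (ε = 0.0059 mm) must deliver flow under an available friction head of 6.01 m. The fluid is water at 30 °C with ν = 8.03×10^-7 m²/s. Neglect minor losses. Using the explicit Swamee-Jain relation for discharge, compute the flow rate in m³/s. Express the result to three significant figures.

Q ≈ 0.0640 m³/s

Swamee-Jain (Type II): Q = -0.965·√(gD⁵h_f/L)·ln[ε/(3.7D) + √(3.17ν²L/(gD³h_f))]
√(gD⁵h_f/L) = √(9.81·0.228⁵·6.01/794) = 0.006764
ε/(3.7D) = 6.99×10^-6; √(3.17ν²L/(gD³h_f)) = 4.82×10^-5
Q = -0.965·0.006764·ln(5.519×10^-5) = 0.06400 m³/s
Check: V = 1.57 m/s, Re = 4.45×10^5, f = 0.01374, h_f = 5.99 m ≈ 6.01 m ✓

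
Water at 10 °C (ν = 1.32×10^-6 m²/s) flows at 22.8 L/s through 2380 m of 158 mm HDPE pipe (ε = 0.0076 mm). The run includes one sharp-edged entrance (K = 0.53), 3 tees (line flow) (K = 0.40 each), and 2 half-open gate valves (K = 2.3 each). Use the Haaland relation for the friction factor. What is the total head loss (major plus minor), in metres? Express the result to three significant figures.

H_L ≈ 18.0 m

V = 4Q/(πD²) = 1.163 m/s; V²/2g = 0.06892 m
Re = 1.39×10^5, ε/D = 4.81×10^-5 → f = 0.01690 (Haaland)
Major: h_f = f(L/D)·V²/2g = 0.01690·15063·0.06892 = 17.55 m
Minor: ΣK = 6.33; h_m = ΣK·V²/2g = 0.4363 m
Total H_L = 17.55 + 0.4363 = 17.99 m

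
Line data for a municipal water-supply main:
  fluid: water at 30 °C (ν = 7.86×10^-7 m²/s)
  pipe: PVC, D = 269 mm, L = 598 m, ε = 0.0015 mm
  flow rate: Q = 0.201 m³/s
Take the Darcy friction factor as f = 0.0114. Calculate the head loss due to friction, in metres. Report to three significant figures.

V = 4Q/(πD²) = 4·0.201/(π·0.269²) = 3.537 m/s
h_f = f(L/D)V²/(2g) = 0.01140·(598/0.269)·3.537²/(2·9.81) = 16.16 m

h_f ≈ 16.2 m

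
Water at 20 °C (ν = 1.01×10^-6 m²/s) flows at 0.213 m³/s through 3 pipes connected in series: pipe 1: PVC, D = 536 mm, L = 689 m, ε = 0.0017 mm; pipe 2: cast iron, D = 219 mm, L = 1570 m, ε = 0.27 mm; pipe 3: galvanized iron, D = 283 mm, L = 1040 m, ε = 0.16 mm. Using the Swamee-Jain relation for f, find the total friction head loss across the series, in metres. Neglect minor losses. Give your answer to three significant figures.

Pipe 1: V = 0.9440 m/s, Re = 5.01×10^5, ε/D = 3.17×10^-6, f = 0.01314, h_1 = f(L/D)V²/2g = 0.7670 m
Pipe 2: V = 5.655 m/s, Re = 1.23×10^6, ε/D = 0.00123, f = 0.02097, h_2 = f(L/D)V²/2g = 244.9 m
Pipe 3: V = 3.386 m/s, Re = 9.49×10^5, ε/D = 5.65×10^-4, f = 0.01775, h_3 = f(L/D)V²/2g = 38.13 m
Series → Q common, losses add: H = Σh = 283.8 m

H ≈ 284 m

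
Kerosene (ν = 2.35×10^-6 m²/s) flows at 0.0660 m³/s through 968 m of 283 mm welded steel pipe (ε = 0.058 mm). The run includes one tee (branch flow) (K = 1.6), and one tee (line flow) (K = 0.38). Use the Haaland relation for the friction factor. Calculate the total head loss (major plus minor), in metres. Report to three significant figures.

V = 4Q/(πD²) = 1.049 m/s; V²/2g = 0.05611 m
Re = 1.26×10^5, ε/D = 2.05×10^-4 → f = 0.01806 (Haaland)
Major: h_f = f(L/D)·V²/2g = 0.01806·3420·0.05611 = 3.466 m
Minor: ΣK = 1.98; h_m = ΣK·V²/2g = 0.1111 m
Total H_L = 3.466 + 0.1111 = 3.577 m

H_L ≈ 3.58 m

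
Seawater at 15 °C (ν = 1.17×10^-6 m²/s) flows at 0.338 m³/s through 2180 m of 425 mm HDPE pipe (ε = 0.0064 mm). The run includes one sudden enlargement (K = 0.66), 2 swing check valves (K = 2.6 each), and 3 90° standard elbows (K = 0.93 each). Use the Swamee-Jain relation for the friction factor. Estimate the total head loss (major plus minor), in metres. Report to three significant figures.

H_L ≈ 20.7 m

V = 4Q/(πD²) = 2.383 m/s; V²/2g = 0.2893 m
Re = 8.65×10^5, ε/D = 1.51×10^-5 → f = 0.01223 (Swamee-Jain)
Major: h_f = f(L/D)·V²/2g = 0.01223·5129·0.2893 = 18.15 m
Minor: ΣK = 8.65; h_m = ΣK·V²/2g = 2.503 m
Total H_L = 18.15 + 2.503 = 20.65 m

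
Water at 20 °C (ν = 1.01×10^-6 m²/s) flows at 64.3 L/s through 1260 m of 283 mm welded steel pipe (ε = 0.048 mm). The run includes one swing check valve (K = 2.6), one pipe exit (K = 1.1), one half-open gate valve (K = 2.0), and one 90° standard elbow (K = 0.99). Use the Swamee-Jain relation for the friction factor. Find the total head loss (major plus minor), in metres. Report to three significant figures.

V = 4Q/(πD²) = 1.022 m/s; V²/2g = 0.05326 m
Re = 2.86×10^5, ε/D = 1.70×10^-4 → f = 0.01615 (Swamee-Jain)
Major: h_f = f(L/D)·V²/2g = 0.01615·4452·0.05326 = 3.829 m
Minor: ΣK = 6.69; h_m = ΣK·V²/2g = 0.3563 m
Total H_L = 3.829 + 0.3563 = 4.186 m

H_L ≈ 4.19 m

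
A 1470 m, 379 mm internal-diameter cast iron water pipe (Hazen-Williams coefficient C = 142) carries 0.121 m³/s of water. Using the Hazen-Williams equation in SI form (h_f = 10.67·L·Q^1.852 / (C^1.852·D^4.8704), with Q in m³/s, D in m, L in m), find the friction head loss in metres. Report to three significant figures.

h_f ≈ 3.66 m

h_f = 10.67·1470·0.121^1.852 / (142^1.852·0.379^4.8704) = 3.656 m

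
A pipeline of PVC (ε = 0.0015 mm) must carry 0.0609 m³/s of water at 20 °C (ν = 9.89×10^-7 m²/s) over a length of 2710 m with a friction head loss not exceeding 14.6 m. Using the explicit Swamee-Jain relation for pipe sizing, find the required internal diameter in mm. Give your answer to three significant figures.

Swamee-Jain (Type III): D = 0.66·[ε^1.25·(LQ²/(gh_f))^4.75 + ν·Q^9.4·(L/(gh_f))^5.2]^0.04
LQ²/(gh_f) = 0.07017; L/(gh_f) = 18.92
Term 1 = ε^1.25·(…)^4.75 = 1.74×10^-13; Term 2 = ν·Q^9.4·(…)^5.2 = 1.62×10^-11
D = 0.66·(1.74×10^-13 + 1.62×10^-11)^0.04 = 0.2444 m = 244 mm
Check: V = 1.30 m/s, Re = 3.21×10^5, f = 0.01427, h_f = 13.6 m ≈ 14.6 m ✓

D ≈ 244 mm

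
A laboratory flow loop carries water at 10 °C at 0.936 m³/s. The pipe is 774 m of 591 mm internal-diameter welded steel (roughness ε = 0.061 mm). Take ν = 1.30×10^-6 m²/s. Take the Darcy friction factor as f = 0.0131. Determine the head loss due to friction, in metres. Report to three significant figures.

V = 4Q/(πD²) = 4·0.936/(π·0.591²) = 3.412 m/s
h_f = f(L/D)V²/(2g) = 0.01310·(774/0.591)·3.412²/(2·9.81) = 10.18 m

h_f ≈ 10.2 m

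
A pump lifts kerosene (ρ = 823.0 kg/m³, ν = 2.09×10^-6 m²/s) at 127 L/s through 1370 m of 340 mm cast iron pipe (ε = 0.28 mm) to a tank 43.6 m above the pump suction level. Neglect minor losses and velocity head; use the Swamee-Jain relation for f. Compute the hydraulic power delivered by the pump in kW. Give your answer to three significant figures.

V = 4Q/(πD²) = 1.399 m/s; Re = 2.28×10^5; ε/D = 8.24×10^-4; f = 0.02029
h_f = f(L/D)V²/2g = 8.155 m
Total head H = z + h_f = 43.6 + 8.155 = 51.76 m
P_hyd = ρgQH = 823.0·9.81·0.127·51.76 = 53.07 kW

P_hyd ≈ 53.1 kW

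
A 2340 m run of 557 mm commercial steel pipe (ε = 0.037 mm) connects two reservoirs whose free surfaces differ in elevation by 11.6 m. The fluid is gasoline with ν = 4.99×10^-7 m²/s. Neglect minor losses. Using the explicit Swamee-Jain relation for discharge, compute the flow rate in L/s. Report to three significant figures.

Q ≈ 517 L/s

Swamee-Jain (Type II): Q = -0.965·√(gD⁵h_f/L)·ln[ε/(3.7D) + √(3.17ν²L/(gD³h_f))]
√(gD⁵h_f/L) = √(9.81·0.557⁵·11.6/2340) = 0.05106
ε/(3.7D) = 1.80×10^-5; √(3.17ν²L/(gD³h_f)) = 9.69×10^-6
Q = -0.965·0.05106·ln(2.764×10^-5) = 0.5172 m³/s
Check: V = 2.12 m/s, Re = 2.37×10^6, f = 0.01210, h_f = 11.7 m ≈ 11.6 m ✓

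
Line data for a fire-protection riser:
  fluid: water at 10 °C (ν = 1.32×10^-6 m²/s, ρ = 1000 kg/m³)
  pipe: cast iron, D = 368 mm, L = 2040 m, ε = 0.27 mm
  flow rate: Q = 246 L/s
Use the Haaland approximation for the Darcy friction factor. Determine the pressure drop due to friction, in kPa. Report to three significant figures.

Δp ≈ 278 kPa

V = 4Q/(πD²) = 4·0.246/(π·0.368²) = 2.313 m/s
Re = VD/ν = 2.313·0.368/1.32×10^-6 = 6.45×10^5 → turbulent
ε/D = 0.27/368 = 7.34×10^-4
Haaland: f = 0.01878
h_f = f(L/D)V²/(2g) = 0.01878·(2040/0.368)·2.313²/(2·9.81) = 28.39 m
Δp = ρg·h_f = 1000·9.81·28.39 = 278.5 kPa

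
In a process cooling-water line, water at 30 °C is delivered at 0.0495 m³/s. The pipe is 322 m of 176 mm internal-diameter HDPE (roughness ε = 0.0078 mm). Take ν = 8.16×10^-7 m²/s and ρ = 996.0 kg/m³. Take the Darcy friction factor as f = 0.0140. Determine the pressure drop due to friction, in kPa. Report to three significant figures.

V = 4Q/(πD²) = 4·0.0495/(π·0.176²) = 2.035 m/s
h_f = f(L/D)V²/(2g) = 0.01400·(322/0.176)·2.035²/(2·9.81) = 5.404 m
Δp = ρg·h_f = 996.0·9.81·5.404 = 52.81 kPa

Δp ≈ 52.8 kPa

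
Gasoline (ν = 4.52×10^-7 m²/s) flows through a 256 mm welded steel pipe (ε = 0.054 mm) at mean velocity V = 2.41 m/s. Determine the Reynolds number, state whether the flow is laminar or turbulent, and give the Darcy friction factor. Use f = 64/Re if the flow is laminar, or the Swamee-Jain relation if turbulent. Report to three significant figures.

Re ≈ 1.36×10^6; turbulent; f ≈ 0.0147

Re = VD/ν = 2.410·0.256/4.52×10^-7 = 1.36×10^6
Re > 4000 → turbulent; ε/D = 2.11×10^-4
Swamee-Jain: f = 0.01466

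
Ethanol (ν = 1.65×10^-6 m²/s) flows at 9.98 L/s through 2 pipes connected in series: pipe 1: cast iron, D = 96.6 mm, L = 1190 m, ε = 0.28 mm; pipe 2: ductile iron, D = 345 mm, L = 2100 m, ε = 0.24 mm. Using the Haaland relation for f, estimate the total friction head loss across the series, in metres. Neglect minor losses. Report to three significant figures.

Pipe 1: V = 1.362 m/s, Re = 7.97×10^4, ε/D = 0.00290, f = 0.02745, h_1 = f(L/D)V²/2g = 31.96 m
Pipe 2: V = 0.1068 m/s, Re = 2.23×10^4, ε/D = 6.96×10^-4, f = 0.02642, h_2 = f(L/D)V²/2g = 0.09344 m
Series → Q common, losses add: H = Σh = 32.05 m

H ≈ 32.0 m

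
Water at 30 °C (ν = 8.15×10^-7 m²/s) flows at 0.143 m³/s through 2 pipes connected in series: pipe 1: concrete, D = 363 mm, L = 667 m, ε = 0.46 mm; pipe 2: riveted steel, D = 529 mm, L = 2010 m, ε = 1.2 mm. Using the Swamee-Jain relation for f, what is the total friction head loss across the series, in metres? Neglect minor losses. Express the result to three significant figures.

Pipe 1: V = 1.382 m/s, Re = 6.15×10^5, ε/D = 0.00127, f = 0.02134, h_1 = f(L/D)V²/2g = 3.816 m
Pipe 2: V = 0.6506 m/s, Re = 4.22×10^5, ε/D = 0.00227, f = 0.02474, h_2 = f(L/D)V²/2g = 2.028 m
Series → Q common, losses add: H = Σh = 5.844 m

H ≈ 5.84 m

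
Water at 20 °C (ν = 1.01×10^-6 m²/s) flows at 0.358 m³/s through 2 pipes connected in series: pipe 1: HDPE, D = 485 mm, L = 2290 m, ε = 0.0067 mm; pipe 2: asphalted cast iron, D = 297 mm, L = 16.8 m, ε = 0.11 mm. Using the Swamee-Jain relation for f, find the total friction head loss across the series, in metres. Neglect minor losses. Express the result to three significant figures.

H ≈ 12.1 m

Pipe 1: V = 1.938 m/s, Re = 9.31×10^5, ε/D = 1.38×10^-5, f = 0.01207, h_1 = f(L/D)V²/2g = 10.91 m
Pipe 2: V = 5.167 m/s, Re = 1.52×10^6, ε/D = 3.70×10^-4, f = 0.01613, h_2 = f(L/D)V²/2g = 1.242 m
Series → Q common, losses add: H = Σh = 12.15 m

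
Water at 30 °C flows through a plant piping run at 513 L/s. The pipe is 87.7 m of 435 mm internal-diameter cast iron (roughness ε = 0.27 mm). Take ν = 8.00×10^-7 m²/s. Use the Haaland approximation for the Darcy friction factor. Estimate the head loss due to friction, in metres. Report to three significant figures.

V = 4Q/(πD²) = 4·0.513/(π·0.435²) = 3.452 m/s
Re = VD/ν = 3.452·0.435/8.00×10^-7 = 1.88×10^6 → turbulent
ε/D = 0.27/435 = 6.21×10^-4
Haaland: f = 0.01778
h_f = f(L/D)V²/(2g) = 0.01778·(87.7/0.435)·3.452²/(2·9.81) = 2.177 m

h_f ≈ 2.18 m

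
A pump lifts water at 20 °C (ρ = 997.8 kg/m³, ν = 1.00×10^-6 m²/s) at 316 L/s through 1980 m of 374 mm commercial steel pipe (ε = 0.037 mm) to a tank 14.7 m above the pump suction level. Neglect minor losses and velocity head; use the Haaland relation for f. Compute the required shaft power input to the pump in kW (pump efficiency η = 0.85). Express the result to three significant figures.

P_shaft ≈ 161 kW

V = 4Q/(πD²) = 2.876 m/s; Re = 1.08×10^6; ε/D = 9.89×10^-5; f = 0.01323
h_f = f(L/D)V²/2g = 29.54 m
Total head H = z + h_f = 14.7 + 29.54 = 44.24 m
P_hyd = ρgQH = 997.8·9.81·0.316·44.24 = 136.9 kW
P_shaft = P_hyd/η = 136.9/0.85 = 161.0 kW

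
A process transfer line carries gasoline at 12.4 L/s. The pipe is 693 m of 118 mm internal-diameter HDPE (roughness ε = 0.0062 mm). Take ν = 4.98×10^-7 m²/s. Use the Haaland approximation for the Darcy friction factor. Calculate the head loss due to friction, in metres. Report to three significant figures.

h_f ≈ 5.80 m

V = 4Q/(πD²) = 4·0.0124/(π·0.118²) = 1.134 m/s
Re = VD/ν = 1.134·0.118/4.98×10^-7 = 2.69×10^5 → turbulent
ε/D = 0.0062/118 = 5.25×10^-5
Haaland: f = 0.01507
h_f = f(L/D)V²/(2g) = 0.01507·(693/0.118)·1.134²/(2·9.81) = 5.801 m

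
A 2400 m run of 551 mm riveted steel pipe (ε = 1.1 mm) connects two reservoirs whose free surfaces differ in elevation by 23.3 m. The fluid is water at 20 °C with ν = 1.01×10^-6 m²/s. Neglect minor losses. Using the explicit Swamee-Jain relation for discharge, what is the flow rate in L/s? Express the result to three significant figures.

Swamee-Jain (Type II): Q = -0.965·√(gD⁵h_f/L)·ln[ε/(3.7D) + √(3.17ν²L/(gD³h_f))]
√(gD⁵h_f/L) = √(9.81·0.551⁵·23.3/2400) = 0.06955
ε/(3.7D) = 5.40×10^-4; √(3.17ν²L/(gD³h_f)) = 1.42×10^-5
Q = -0.965·0.06955·ln(5.538×10^-4) = 0.5033 m³/s
Check: V = 2.11 m/s, Re = 1.15×10^6, f = 0.02364, h_f = 23.4 m ≈ 23.3 m ✓

Q ≈ 503 L/s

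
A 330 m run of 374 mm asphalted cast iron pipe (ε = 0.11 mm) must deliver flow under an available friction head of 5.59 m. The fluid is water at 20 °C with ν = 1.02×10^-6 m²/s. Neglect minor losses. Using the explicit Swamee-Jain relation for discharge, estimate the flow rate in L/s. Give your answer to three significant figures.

Q ≈ 310 L/s

Swamee-Jain (Type II): Q = -0.965·√(gD⁵h_f/L)·ln[ε/(3.7D) + √(3.17ν²L/(gD³h_f))]
√(gD⁵h_f/L) = √(9.81·0.374⁵·5.59/330) = 0.03487
ε/(3.7D) = 7.95×10^-5; √(3.17ν²L/(gD³h_f)) = 1.95×10^-5
Q = -0.965·0.03487·ln(9.897×10^-5) = 0.3103 m³/s
Check: V = 2.82 m/s, Re = 1.04×10^6, f = 0.01568, h_f = 5.63 m ≈ 5.59 m ✓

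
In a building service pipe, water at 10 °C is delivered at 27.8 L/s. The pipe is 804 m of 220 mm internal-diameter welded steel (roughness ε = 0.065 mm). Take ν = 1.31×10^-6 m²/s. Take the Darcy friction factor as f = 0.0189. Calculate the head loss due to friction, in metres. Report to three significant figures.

h_f ≈ 1.88 m

V = 4Q/(πD²) = 4·0.0278/(π·0.220²) = 0.7313 m/s
h_f = f(L/D)V²/(2g) = 0.01890·(804/0.220)·0.7313²/(2·9.81) = 1.883 m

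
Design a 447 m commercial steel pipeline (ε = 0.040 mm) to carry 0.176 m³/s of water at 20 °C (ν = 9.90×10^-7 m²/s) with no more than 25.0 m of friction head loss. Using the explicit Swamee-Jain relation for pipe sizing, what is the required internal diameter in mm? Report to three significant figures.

D ≈ 234 mm

Swamee-Jain (Type III): D = 0.66·[ε^1.25·(LQ²/(gh_f))^4.75 + ν·Q^9.4·(L/(gh_f))^5.2]^0.04
LQ²/(gh_f) = 0.05646; L/(gh_f) = 1.823
Term 1 = ε^1.25·(…)^4.75 = 3.74×10^-12; Term 2 = ν·Q^9.4·(…)^5.2 = 1.82×10^-12
D = 0.66·(3.74×10^-12 + 1.82×10^-12)^0.04 = 0.2341 m = 234 mm
Check: V = 4.09 m/s, Re = 9.67×10^5, f = 0.01447, h_f = 23.6 m ≈ 25.0 m ✓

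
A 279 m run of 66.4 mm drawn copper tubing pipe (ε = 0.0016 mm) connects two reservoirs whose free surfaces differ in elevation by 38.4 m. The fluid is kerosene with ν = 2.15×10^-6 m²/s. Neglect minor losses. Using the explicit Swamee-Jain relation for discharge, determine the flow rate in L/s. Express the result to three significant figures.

Q ≈ 10.9 L/s

Swamee-Jain (Type II): Q = -0.965·√(gD⁵h_f/L)·ln[ε/(3.7D) + √(3.17ν²L/(gD³h_f))]
√(gD⁵h_f/L) = √(9.81·0.0664⁵·38.4/279) = 0.001320
ε/(3.7D) = 6.51×10^-6; √(3.17ν²L/(gD³h_f)) = 1.93×10^-4
Q = -0.965·0.001320·ln(1.991×10^-4) = 0.01086 m³/s
Check: V = 3.14 m/s, Re = 9.68×10^4, f = 0.01813, h_f = 38.2 m ≈ 38.4 m ✓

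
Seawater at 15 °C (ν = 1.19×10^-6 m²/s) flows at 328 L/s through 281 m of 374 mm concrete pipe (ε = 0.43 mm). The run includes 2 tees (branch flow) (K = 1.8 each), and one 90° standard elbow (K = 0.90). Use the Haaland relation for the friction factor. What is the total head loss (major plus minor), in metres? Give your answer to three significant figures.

H_L ≈ 9.08 m

V = 4Q/(πD²) = 2.986 m/s; V²/2g = 0.4543 m
Re = 9.38×10^5, ε/D = 0.00115 → f = 0.02062 (Haaland)
Major: h_f = f(L/D)·V²/2g = 0.02062·751.3·0.4543 = 7.038 m
Minor: ΣK = 4.50; h_m = ΣK·V²/2g = 2.045 m
Total H_L = 7.038 + 2.045 = 9.082 m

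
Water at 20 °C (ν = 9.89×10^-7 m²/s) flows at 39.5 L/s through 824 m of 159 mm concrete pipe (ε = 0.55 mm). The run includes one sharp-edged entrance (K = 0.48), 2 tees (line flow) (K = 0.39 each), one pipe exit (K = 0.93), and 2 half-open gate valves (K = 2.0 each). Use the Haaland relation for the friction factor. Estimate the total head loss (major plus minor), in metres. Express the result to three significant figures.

H_L ≈ 30.1 m

V = 4Q/(πD²) = 1.989 m/s; V²/2g = 0.2017 m
Re = 3.20×10^5, ε/D = 0.00346 → f = 0.02764 (Haaland)
Major: h_f = f(L/D)·V²/2g = 0.02764·5182·0.2017 = 28.90 m
Minor: ΣK = 6.19; h_m = ΣK·V²/2g = 1.249 m
Total H_L = 28.90 + 1.249 = 30.15 m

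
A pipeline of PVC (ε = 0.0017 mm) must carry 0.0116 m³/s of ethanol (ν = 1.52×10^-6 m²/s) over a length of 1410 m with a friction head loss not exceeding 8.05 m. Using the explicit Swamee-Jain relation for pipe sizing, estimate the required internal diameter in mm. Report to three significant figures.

D ≈ 132 mm

Swamee-Jain (Type III): D = 0.66·[ε^1.25·(LQ²/(gh_f))^4.75 + ν·Q^9.4·(L/(gh_f))^5.2]^0.04
LQ²/(gh_f) = 0.002403; L/(gh_f) = 17.85
Term 1 = ε^1.25·(…)^4.75 = 2.22×10^-20; Term 2 = ν·Q^9.4·(…)^5.2 = 3.14×10^-18
D = 0.66·(2.22×10^-20 + 3.14×10^-18)^0.04 = 0.1317 m = 132 mm
Check: V = 0.852 m/s, Re = 7.38×10^4, f = 0.01912, h_f = 7.57 m ≈ 8.05 m ✓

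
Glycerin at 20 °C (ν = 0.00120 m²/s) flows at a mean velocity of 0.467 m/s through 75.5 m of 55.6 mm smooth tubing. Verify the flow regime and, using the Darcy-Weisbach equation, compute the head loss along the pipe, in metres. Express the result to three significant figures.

Re = VD/ν = 0.467·0.05560/0.00120 = 21.6 → laminar (Re < 2300)
f = 64/Re = 2.958
h_f = f(L/D)V²/(2g) = 2.958·(75.5/0.05560)·0.467²/(2·9.81) = 44.65 m

h_f ≈ 44.6 m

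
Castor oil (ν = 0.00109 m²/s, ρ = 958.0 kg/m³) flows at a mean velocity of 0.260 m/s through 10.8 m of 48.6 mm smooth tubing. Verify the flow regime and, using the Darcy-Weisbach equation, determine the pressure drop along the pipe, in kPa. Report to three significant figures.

Δp ≈ 39.7 kPa

Re = VD/ν = 0.260·0.04860/0.00109 = 11.6 → laminar (Re < 2300)
f = 64/Re = 5.521
h_f = f(L/D)V²/(2g) = 5.521·(10.8/0.04860)·0.260²/(2·9.81) = 4.227 m
Δp = ρg·h_f = 958.0·9.81·4.227 = 39.73 kPa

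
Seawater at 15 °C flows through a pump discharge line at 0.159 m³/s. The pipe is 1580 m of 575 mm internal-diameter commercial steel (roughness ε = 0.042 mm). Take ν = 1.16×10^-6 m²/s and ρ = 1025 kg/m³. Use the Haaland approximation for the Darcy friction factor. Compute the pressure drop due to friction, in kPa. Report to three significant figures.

V = 4Q/(πD²) = 4·0.159/(π·0.575²) = 0.6123 m/s
Re = VD/ν = 0.6123·0.575/1.16×10^-6 = 3.04×10^5 → turbulent
ε/D = 0.042/575 = 7.30×10^-5
Haaland: f = 0.01496
h_f = f(L/D)V²/(2g) = 0.01496·(1580/0.575)·0.6123²/(2·9.81) = 0.7857 m
Δp = ρg·h_f = 1025·9.81·0.7857 = 7.900 kPa

Δp ≈ 7.90 kPa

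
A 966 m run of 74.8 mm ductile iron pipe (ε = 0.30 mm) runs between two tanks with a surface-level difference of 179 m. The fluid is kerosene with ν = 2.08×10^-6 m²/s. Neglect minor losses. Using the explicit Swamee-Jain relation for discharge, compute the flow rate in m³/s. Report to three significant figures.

Q ≈ 0.0134 m³/s

Swamee-Jain (Type II): Q = -0.965·√(gD⁵h_f/L)·ln[ε/(3.7D) + √(3.17ν²L/(gD³h_f))]
√(gD⁵h_f/L) = √(9.81·0.0748⁵·179/966) = 0.002063
ε/(3.7D) = 0.00108; √(3.17ν²L/(gD³h_f)) = 1.34×10^-4
Q = -0.965·0.002063·ln(0.001218) = 0.01336 m³/s
Check: V = 3.04 m/s, Re = 1.09×10^5, f = 0.02967, h_f = 181 m ≈ 179 m ✓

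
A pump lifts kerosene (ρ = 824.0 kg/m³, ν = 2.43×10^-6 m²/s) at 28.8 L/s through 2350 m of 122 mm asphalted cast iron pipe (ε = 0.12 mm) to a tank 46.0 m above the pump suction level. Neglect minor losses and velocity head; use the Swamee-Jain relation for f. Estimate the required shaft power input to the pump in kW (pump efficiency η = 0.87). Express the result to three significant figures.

V = 4Q/(πD²) = 2.464 m/s; Re = 1.24×10^5; ε/D = 9.84×10^-4; f = 0.02187
h_f = f(L/D)V²/2g = 130.3 m
Total head H = z + h_f = 46.0 + 130.3 = 176.3 m
P_hyd = ρgQH = 824.0·9.81·0.0288·176.3 = 41.05 kW
P_shaft = P_hyd/η = 41.05/0.87 = 47.18 kW

P_shaft ≈ 47.2 kW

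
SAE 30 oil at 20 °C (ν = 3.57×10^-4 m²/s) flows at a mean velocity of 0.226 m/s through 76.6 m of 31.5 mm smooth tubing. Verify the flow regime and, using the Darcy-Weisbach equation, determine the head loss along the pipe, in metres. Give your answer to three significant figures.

h_f ≈ 20.3 m

Re = VD/ν = 0.226·0.03150/3.57×10^-4 = 19.9 → laminar (Re < 2300)
f = 64/Re = 3.209
h_f = f(L/D)V²/(2g) = 3.209·(76.6/0.03150)·0.226²/(2·9.81) = 20.32 m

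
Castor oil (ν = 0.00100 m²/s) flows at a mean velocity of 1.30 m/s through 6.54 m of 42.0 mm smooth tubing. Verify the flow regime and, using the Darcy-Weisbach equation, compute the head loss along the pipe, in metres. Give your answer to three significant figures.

Re = VD/ν = 1.30·0.04200/0.00100 = 54.6 → laminar (Re < 2300)
f = 64/Re = 1.172
h_f = f(L/D)V²/(2g) = 1.172·(6.54/0.04200)·1.30²/(2·9.81) = 15.72 m

h_f ≈ 15.7 m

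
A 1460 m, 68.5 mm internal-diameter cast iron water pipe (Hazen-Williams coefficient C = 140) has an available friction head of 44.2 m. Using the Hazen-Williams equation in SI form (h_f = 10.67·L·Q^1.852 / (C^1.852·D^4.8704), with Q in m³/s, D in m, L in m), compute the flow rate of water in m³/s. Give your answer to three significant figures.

Rearranging: Q = [h_f·C^1.852·D^4.8704 / (10.67·L)]^(1/1.852)
Q = [44.2·140^1.852·0.0685^4.8704 / (10.67·1460)]^0.540 = 0.005116 m³/s

Q ≈ 0.00512 m³/s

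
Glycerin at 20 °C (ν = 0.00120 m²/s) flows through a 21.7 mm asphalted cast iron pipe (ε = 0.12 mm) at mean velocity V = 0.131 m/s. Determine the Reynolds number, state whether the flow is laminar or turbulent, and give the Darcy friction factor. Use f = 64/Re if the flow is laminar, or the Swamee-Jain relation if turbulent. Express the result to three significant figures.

Re ≈ 2.37; laminar; f = 64/Re ≈ 27.0

Re = VD/ν = 0.1310·0.0217/0.00120 = 2.37
Re < 2300 → laminar → f = 64/Re = 27.02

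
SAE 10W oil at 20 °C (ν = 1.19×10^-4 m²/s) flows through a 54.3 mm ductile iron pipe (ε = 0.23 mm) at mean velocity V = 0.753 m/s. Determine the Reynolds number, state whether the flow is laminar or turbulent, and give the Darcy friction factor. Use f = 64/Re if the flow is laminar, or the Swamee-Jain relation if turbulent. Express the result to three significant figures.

Re ≈ 344; laminar; f = 64/Re ≈ 0.186

Re = VD/ν = 0.7530·0.0543/1.19×10^-4 = 344
Re < 2300 → laminar → f = 64/Re = 0.1863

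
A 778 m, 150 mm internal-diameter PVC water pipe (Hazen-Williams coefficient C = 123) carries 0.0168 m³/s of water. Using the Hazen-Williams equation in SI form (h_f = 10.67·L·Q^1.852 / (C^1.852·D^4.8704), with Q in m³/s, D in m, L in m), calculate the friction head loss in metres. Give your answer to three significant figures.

h_f = 10.67·778·0.0168^1.852 / (123^1.852·0.150^4.8704) = 5.952 m

h_f ≈ 5.95 m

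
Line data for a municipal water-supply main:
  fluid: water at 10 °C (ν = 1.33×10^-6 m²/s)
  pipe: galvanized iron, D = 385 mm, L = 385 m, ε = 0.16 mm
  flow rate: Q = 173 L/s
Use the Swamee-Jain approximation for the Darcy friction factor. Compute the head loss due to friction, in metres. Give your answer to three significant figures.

V = 4Q/(πD²) = 4·0.173/(π·0.385²) = 1.486 m/s
Re = VD/ν = 1.486·0.385/1.33×10^-6 = 4.30×10^5 → turbulent
ε/D = 0.16/385 = 4.16×10^-4
Swamee-Jain: f = 0.01738
h_f = f(L/D)V²/(2g) = 0.01738·(385/0.385)·1.486²/(2·9.81) = 1.956 m

h_f ≈ 1.96 m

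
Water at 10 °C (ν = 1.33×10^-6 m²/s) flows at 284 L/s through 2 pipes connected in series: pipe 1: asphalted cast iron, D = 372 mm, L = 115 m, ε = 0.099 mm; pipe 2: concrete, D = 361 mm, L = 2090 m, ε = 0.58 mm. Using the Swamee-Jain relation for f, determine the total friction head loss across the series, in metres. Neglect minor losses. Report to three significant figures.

H ≈ 52.8 m

Pipe 1: V = 2.613 m/s, Re = 7.31×10^5, ε/D = 2.66×10^-4, f = 0.01570, h_1 = f(L/D)V²/2g = 1.689 m
Pipe 2: V = 2.775 m/s, Re = 7.53×10^5, ε/D = 0.00161, f = 0.02249, h_2 = f(L/D)V²/2g = 51.10 m
Series → Q common, losses add: H = Σh = 52.79 m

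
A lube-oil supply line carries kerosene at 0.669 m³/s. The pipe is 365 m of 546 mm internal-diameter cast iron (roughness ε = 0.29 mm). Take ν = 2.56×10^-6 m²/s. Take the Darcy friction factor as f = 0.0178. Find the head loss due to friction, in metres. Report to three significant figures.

h_f ≈ 4.95 m

V = 4Q/(πD²) = 4·0.669/(π·0.546²) = 2.857 m/s
h_f = f(L/D)V²/(2g) = 0.01780·(365/0.546)·2.857²/(2·9.81) = 4.951 m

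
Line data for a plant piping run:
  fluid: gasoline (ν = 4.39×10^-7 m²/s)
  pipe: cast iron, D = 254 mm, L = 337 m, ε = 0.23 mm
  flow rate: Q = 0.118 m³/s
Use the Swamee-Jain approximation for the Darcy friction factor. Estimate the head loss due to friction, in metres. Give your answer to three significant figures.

h_f ≈ 7.15 m

V = 4Q/(πD²) = 4·0.118/(π·0.254²) = 2.329 m/s
Re = VD/ν = 2.329·0.254/4.39×10^-7 = 1.35×10^6 → turbulent
ε/D = 0.23/254 = 9.06×10^-4
Swamee-Jain: f = 0.01949
h_f = f(L/D)V²/(2g) = 0.01949·(337/0.254)·2.329²/(2·9.81) = 7.148 m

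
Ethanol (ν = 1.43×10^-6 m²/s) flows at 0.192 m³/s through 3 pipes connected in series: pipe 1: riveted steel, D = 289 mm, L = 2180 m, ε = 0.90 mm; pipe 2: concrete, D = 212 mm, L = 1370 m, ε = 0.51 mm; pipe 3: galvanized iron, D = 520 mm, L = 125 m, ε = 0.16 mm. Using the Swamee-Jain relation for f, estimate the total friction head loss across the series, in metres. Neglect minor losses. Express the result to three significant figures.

H ≈ 331 m

Pipe 1: V = 2.927 m/s, Re = 5.92×10^5, ε/D = 0.00311, f = 0.02676, h_1 = f(L/D)V²/2g = 88.15 m
Pipe 2: V = 5.439 m/s, Re = 8.06×10^5, ε/D = 0.00241, f = 0.02490, h_2 = f(L/D)V²/2g = 242.6 m
Pipe 3: V = 0.9041 m/s, Re = 3.29×10^5, ε/D = 3.08×10^-4, f = 0.01698, h_3 = f(L/D)V²/2g = 0.1700 m
Series → Q common, losses add: H = Σh = 330.9 m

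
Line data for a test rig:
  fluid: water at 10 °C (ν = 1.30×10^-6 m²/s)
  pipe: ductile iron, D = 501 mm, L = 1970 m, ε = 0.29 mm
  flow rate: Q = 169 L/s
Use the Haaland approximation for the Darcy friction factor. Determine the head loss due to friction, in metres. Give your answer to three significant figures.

V = 4Q/(πD²) = 4·0.169/(π·0.501²) = 0.8573 m/s
Re = VD/ν = 0.8573·0.501/1.30×10^-6 = 3.30×10^5 → turbulent
ε/D = 0.29/501 = 5.79×10^-4
Haaland: f = 0.01842
h_f = f(L/D)V²/(2g) = 0.01842·(1970/0.501)·0.8573²/(2·9.81) = 2.712 m

h_f ≈ 2.71 m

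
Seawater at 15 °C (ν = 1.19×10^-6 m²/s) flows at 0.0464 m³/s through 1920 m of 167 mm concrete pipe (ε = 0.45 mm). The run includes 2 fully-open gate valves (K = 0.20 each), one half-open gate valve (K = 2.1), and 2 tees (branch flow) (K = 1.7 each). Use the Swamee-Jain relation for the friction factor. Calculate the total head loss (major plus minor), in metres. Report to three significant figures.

H_L ≈ 69.8 m

V = 4Q/(πD²) = 2.118 m/s; V²/2g = 0.2287 m
Re = 2.97×10^5, ε/D = 0.00269 → f = 0.02603 (Swamee-Jain)
Major: h_f = f(L/D)·V²/2g = 0.02603·11497·0.2287 = 68.45 m
Minor: ΣK = 5.90; h_m = ΣK·V²/2g = 1.349 m
Total H_L = 68.45 + 1.349 = 69.80 m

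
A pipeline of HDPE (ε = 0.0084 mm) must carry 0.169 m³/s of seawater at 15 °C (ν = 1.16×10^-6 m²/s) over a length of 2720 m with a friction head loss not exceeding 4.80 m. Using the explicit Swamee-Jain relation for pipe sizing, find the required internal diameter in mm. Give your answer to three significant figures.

D ≈ 456 mm

Swamee-Jain (Type III): D = 0.66·[ε^1.25·(LQ²/(gh_f))^4.75 + ν·Q^9.4·(L/(gh_f))^5.2]^0.04
LQ²/(gh_f) = 1.650; L/(gh_f) = 57.76
Term 1 = ε^1.25·(…)^4.75 = 4.88×10^-6; Term 2 = ν·Q^9.4·(…)^5.2 = 9.27×10^-5
D = 0.66·(4.88×10^-6 + 9.27×10^-5)^0.04 = 0.4562 m = 456 mm
Check: V = 1.03 m/s, Re = 4.07×10^5, f = 0.01385, h_f = 4.50 m ≈ 4.80 m ✓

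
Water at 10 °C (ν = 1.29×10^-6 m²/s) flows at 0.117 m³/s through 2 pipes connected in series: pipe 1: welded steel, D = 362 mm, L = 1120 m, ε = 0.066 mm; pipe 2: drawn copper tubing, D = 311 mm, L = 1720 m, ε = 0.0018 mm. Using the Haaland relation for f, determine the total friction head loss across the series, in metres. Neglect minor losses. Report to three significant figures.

Pipe 1: V = 1.137 m/s, Re = 3.19×10^5, ε/D = 1.82×10^-4, f = 0.01581, h_1 = f(L/D)V²/2g = 3.222 m
Pipe 2: V = 1.540 m/s, Re = 3.71×10^5, ε/D = 5.79×10^-6, f = 0.01384, h_2 = f(L/D)V²/2g = 9.254 m
Series → Q common, losses add: H = Σh = 12.48 m

H ≈ 12.5 m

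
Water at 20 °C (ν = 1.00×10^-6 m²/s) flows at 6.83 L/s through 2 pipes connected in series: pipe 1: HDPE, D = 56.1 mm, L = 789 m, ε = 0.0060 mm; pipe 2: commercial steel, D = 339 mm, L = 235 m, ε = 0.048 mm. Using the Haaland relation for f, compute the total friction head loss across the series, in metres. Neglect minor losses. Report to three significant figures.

H ≈ 92.6 m

Pipe 1: V = 2.763 m/s, Re = 1.55×10^5, ε/D = 1.07×10^-4, f = 0.01693, h_1 = f(L/D)V²/2g = 92.63 m
Pipe 2: V = 0.07567 m/s, Re = 2.57×10^4, ε/D = 1.42×10^-4, f = 0.02448, h_2 = f(L/D)V²/2g = 0.004953 m
Series → Q common, losses add: H = Σh = 92.64 m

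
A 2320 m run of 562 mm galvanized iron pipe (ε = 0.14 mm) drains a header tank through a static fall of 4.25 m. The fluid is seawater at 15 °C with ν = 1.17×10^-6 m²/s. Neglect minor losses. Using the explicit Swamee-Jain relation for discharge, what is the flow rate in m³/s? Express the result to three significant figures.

Q ≈ 0.281 m³/s

Swamee-Jain (Type II): Q = -0.965·√(gD⁵h_f/L)·ln[ε/(3.7D) + √(3.17ν²L/(gD³h_f))]
√(gD⁵h_f/L) = √(9.81·0.562⁵·4.25/2320) = 0.03174
ε/(3.7D) = 6.73×10^-5; √(3.17ν²L/(gD³h_f)) = 3.69×10^-5
Q = -0.965·0.03174·ln(1.042×10^-4) = 0.2809 m³/s
Check: V = 1.13 m/s, Re = 5.44×10^5, f = 0.01585, h_f = 4.28 m ≈ 4.25 m ✓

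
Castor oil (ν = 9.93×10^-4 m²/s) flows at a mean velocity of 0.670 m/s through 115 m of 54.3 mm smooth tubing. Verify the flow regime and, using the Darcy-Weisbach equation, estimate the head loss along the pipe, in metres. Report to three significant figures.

h_f ≈ 84.6 m

Re = VD/ν = 0.670·0.05430/9.93×10^-4 = 36.6 → laminar (Re < 2300)
f = 64/Re = 1.747
h_f = f(L/D)V²/(2g) = 1.747·(115/0.05430)·0.670²/(2·9.81) = 84.65 m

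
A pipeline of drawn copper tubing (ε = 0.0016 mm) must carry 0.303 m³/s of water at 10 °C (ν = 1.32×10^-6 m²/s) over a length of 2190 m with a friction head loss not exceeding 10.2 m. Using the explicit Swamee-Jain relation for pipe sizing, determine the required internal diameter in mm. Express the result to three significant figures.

D ≈ 466 mm

Swamee-Jain (Type III): D = 0.66·[ε^1.25·(LQ²/(gh_f))^4.75 + ν·Q^9.4·(L/(gh_f))^5.2]^0.04
LQ²/(gh_f) = 2.009; L/(gh_f) = 21.89
Term 1 = ε^1.25·(…)^4.75 = 1.57×10^-6; Term 2 = ν·Q^9.4·(…)^5.2 = 1.64×10^-4
D = 0.66·(1.57×10^-6 + 1.64×10^-4)^0.04 = 0.4659 m = 466 mm
Check: V = 1.78 m/s, Re = 6.27×10^5, f = 0.01264, h_f = 9.56 m ≈ 10.2 m ✓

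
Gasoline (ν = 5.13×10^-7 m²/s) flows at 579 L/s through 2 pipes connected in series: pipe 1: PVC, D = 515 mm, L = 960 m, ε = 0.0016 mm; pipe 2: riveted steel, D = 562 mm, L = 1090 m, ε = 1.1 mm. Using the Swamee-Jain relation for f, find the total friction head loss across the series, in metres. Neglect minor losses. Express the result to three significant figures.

H ≈ 19.9 m

Pipe 1: V = 2.780 m/s, Re = 2.79×10^6, ε/D = 3.11×10^-6, f = 0.009985, h_1 = f(L/D)V²/2g = 7.329 m
Pipe 2: V = 2.334 m/s, Re = 2.56×10^6, ε/D = 0.00196, f = 0.02340, h_2 = f(L/D)V²/2g = 12.60 m
Series → Q common, losses add: H = Σh = 19.93 m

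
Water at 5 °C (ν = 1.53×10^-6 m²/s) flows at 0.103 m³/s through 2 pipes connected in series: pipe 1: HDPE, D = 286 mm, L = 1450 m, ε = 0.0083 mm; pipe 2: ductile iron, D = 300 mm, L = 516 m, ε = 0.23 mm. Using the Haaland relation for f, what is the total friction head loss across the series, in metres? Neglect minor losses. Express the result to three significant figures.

Pipe 1: V = 1.603 m/s, Re = 3.00×10^5, ε/D = 2.90×10^-5, f = 0.01459, h_1 = f(L/D)V²/2g = 9.693 m
Pipe 2: V = 1.457 m/s, Re = 2.86×10^5, ε/D = 7.67×10^-4, f = 0.01952, h_2 = f(L/D)V²/2g = 3.634 m
Series → Q common, losses add: H = Σh = 13.33 m

H ≈ 13.3 m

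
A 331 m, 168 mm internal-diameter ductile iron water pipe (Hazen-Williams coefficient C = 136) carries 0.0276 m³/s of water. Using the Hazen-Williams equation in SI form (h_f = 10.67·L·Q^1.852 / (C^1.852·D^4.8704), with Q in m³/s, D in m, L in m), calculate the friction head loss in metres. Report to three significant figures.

h_f ≈ 3.04 m

h_f = 10.67·331·0.0276^1.852 / (136^1.852·0.168^4.8704) = 3.036 m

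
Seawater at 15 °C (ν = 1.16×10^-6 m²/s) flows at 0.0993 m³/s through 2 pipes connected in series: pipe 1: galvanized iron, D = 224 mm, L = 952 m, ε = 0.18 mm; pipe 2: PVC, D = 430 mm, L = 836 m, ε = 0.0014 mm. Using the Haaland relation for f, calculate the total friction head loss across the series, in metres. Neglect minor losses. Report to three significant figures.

Pipe 1: V = 2.520 m/s, Re = 4.87×10^5, ε/D = 8.04×10^-4, f = 0.01929, h_1 = f(L/D)V²/2g = 26.53 m
Pipe 2: V = 0.6838 m/s, Re = 2.53×10^5, ε/D = 3.26×10^-6, f = 0.01483, h_2 = f(L/D)V²/2g = 0.6871 m
Series → Q common, losses add: H = Σh = 27.22 m

H ≈ 27.2 m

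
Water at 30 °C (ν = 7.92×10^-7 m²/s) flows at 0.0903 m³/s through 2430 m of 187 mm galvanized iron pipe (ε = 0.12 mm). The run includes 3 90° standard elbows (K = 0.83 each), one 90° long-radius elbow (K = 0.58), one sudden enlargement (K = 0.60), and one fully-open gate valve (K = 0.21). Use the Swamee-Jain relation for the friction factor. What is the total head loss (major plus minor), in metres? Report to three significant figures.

V = 4Q/(πD²) = 3.288 m/s; V²/2g = 0.5510 m
Re = 7.76×10^5, ε/D = 6.42×10^-4 → f = 0.01832 (Swamee-Jain)
Major: h_f = f(L/D)·V²/2g = 0.01832·12995·0.5510 = 131.1 m
Minor: ΣK = 3.88; h_m = ΣK·V²/2g = 2.138 m
Total H_L = 131.1 + 2.138 = 133.3 m

H_L ≈ 133 m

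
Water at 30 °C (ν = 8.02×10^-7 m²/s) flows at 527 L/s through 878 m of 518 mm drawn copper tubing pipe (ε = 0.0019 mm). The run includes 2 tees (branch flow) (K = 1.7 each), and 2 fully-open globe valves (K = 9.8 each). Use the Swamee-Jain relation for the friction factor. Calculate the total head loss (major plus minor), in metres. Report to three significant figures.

V = 4Q/(πD²) = 2.501 m/s; V²/2g = 0.3187 m
Re = 1.62×10^6, ε/D = 3.67×10^-6 → f = 0.01085 (Swamee-Jain)
Major: h_f = f(L/D)·V²/2g = 0.01085·1695·0.3187 = 5.861 m
Minor: ΣK = 23.0; h_m = ΣK·V²/2g = 7.331 m
Total H_L = 5.861 + 7.331 = 13.19 m

H_L ≈ 13.2 m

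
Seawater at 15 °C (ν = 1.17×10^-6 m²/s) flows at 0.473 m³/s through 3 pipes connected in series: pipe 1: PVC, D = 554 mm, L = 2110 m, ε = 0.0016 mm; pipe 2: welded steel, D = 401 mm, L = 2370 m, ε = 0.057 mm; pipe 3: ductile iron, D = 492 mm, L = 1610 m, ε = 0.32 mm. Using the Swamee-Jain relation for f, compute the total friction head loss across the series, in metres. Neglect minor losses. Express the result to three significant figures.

Pipe 1: V = 1.962 m/s, Re = 9.29×10^5, ε/D = 2.89×10^-6, f = 0.01182, h_1 = f(L/D)V²/2g = 8.836 m
Pipe 2: V = 3.745 m/s, Re = 1.28×10^6, ε/D = 1.42×10^-4, f = 0.01386, h_2 = f(L/D)V²/2g = 58.58 m
Pipe 3: V = 2.488 m/s, Re = 1.05×10^6, ε/D = 6.50×10^-4, f = 0.01822, h_3 = f(L/D)V²/2g = 18.81 m
Series → Q common, losses add: H = Σh = 86.22 m

H ≈ 86.2 m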